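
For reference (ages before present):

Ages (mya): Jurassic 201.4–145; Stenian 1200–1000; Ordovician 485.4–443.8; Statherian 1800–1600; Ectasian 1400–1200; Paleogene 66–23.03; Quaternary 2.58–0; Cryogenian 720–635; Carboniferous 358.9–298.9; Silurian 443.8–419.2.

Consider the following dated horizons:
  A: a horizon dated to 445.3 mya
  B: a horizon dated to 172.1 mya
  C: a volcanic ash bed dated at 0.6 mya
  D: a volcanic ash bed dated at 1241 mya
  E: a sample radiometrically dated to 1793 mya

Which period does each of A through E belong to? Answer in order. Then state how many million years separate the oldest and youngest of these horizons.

A: 445.3 Ma lies in 485.4–443.8 Ma, so Ordovician.
B: 172.1 Ma lies in 201.4–145 Ma, so Jurassic.
C: 0.6 Ma lies in 2.58–0 Ma, so Quaternary.
D: 1241 Ma lies in 1400–1200 Ma, so Ectasian.
E: 1793 Ma lies in 1800–1600 Ma, so Statherian.
Oldest = 1793 Ma, youngest = 0.6 Ma → span 1792.4 Myr.

A — Ordovician; B — Jurassic; C — Quaternary; D — Ectasian; E — Statherian; span 1792.4 million years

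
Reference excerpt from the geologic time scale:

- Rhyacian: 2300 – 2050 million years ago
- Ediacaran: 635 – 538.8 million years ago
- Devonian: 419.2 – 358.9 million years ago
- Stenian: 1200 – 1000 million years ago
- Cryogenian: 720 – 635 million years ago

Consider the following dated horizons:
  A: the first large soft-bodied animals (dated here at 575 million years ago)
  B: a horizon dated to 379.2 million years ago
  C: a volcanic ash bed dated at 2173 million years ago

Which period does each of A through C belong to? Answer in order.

A: 575 Ma lies in 635–538.8 Ma, so Ediacaran.
B: 379.2 Ma lies in 419.2–358.9 Ma, so Devonian.
C: 2173 Ma lies in 2300–2050 Ma, so Rhyacian.

A — Ediacaran; B — Devonian; C — Rhyacian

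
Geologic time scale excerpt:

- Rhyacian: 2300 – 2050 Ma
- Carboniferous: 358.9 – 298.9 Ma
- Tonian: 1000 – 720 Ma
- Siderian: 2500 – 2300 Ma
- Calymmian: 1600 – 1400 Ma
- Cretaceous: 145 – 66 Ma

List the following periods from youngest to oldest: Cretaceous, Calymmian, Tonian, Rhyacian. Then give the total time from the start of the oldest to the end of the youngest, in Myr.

Cretaceous, Tonian, Calymmian, Rhyacian; total span 2234 Myr

Start ages (Ma): Rhyacian 2300, Calymmian 1600, Tonian 1000, Cretaceous 145.
Ordered youngest to oldest: Cretaceous, Tonian, Calymmian, Rhyacian.
Span = 2300 − 66 = 2234 Myr.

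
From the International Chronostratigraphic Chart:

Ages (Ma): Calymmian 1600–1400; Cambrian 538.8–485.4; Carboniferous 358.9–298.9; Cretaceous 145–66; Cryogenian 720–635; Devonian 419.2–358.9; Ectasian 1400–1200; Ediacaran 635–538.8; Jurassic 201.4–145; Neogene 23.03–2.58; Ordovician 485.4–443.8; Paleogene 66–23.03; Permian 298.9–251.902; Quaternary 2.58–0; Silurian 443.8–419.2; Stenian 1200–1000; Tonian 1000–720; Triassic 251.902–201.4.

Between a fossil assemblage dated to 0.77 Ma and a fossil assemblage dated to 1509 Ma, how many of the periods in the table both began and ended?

16

The older date is 1509 Ma and the younger is 0.77 Ma.
Periods with start < 1509 and end > 0.77 Ma: Ectasian (1400–1200), Stenian (1200–1000), Tonian (1000–720), Cryogenian (720–635), Ediacaran (635–538.8), Cambrian (538.8–485.4), Ordovician (485.4–443.8), Silurian (443.8–419.2), Devonian (419.2–358.9), Carboniferous (358.9–298.9), Permian (298.9–251.902), Triassic (251.902–201.4), Jurassic (201.4–145), Cretaceous (145–66), Paleogene (66–23.03), Neogene (23.03–2.58).
That is 16 complete periods.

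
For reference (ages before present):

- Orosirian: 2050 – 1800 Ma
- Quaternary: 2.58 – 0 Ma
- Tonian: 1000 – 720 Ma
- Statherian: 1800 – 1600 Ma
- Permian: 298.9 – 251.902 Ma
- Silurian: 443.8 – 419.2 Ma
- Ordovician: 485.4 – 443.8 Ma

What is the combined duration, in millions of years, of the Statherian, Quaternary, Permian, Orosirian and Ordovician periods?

Duration is start − end for each: (1800 − 1600) + (2.58 − 0) + (298.9 − 251.902) + (2050 − 1800) + (485.4 − 443.8).
That is 200 + 2.58 + 46.998 + 250 + 41.6, which totals 541.178 million years.

541.178 million years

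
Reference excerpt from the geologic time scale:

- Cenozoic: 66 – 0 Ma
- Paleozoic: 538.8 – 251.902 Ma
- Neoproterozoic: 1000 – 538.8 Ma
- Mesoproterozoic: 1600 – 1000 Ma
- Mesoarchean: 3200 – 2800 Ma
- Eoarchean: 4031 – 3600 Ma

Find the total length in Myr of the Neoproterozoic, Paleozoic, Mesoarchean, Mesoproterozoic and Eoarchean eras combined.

2179.098 million years

Duration is start − end for each: (1000 − 538.8) + (538.8 − 251.902) + (3200 − 2800) + (1600 − 1000) + (4031 − 3600).
That is 461.2 + 286.898 + 400 + 600 + 431, which totals 2179.098 million years.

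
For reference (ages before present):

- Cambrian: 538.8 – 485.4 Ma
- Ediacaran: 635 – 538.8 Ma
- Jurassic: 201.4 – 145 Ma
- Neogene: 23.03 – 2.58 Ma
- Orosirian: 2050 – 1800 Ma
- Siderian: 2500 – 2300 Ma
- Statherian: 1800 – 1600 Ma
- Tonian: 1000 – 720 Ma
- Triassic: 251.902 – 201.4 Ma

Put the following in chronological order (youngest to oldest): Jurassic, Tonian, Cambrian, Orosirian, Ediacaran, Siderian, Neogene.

Neogene, Jurassic, Cambrian, Ediacaran, Tonian, Orosirian, Siderian

Sorting by start age (ascending Ma, since larger Ma = older): Neogene began 23.03, Jurassic began 201.4, Cambrian began 538.8, Ediacaran began 635, Tonian began 1000, Orosirian began 2050, Siderian began 2500.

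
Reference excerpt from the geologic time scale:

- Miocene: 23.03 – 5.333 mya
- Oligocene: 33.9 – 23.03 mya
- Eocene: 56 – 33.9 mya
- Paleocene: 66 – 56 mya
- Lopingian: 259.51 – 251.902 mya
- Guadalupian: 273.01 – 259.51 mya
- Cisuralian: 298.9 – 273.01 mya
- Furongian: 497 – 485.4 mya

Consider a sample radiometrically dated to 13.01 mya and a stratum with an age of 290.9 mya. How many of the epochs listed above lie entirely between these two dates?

290.9 Ma sits inside the Cisuralian (298.9–273.01) and 13.01 Ma inside the Miocene (23.03–5.333); neither of those is wholly between the two dates.
The listed epochs lying completely between them are Guadalupian, Lopingian, Paleocene, Eocene, Oligocene — 5 in all.

5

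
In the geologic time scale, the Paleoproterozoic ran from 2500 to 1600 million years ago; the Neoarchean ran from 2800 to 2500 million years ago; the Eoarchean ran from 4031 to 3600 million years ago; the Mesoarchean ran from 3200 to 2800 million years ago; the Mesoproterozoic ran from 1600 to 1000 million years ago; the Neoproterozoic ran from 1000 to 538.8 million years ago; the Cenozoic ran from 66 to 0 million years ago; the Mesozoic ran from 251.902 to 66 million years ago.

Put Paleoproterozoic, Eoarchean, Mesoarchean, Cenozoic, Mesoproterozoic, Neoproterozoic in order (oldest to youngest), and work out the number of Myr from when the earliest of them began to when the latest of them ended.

Start ages (Ma): Eoarchean 4031, Mesoarchean 3200, Paleoproterozoic 2500, Mesoproterozoic 1600, Neoproterozoic 1000, Cenozoic 66.
Ordered oldest to youngest: Eoarchean, Mesoarchean, Paleoproterozoic, Mesoproterozoic, Neoproterozoic, Cenozoic.
Span = 4031 − 0 = 4031 Myr.

Eoarchean → Mesoarchean → Paleoproterozoic → Mesoproterozoic → Neoproterozoic → Cenozoic; total span 4031 Myr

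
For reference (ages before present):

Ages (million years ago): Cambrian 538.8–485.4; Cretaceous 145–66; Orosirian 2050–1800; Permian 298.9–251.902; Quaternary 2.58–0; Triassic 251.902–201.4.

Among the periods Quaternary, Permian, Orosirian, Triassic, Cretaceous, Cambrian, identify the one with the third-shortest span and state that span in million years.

Durations: Quaternary 2.58; Permian 46.998; Orosirian 250; Triassic 50.502; Cretaceous 79; Cambrian 53.4 Myr.
Sorted shortest-first: Quaternary (2.58), Permian (46.998), Triassic (50.502), Cambrian (53.4), Cretaceous (79), Orosirian (250).
The third shortest is Triassic at 50.502 Myr.

Triassic, 50.502 million years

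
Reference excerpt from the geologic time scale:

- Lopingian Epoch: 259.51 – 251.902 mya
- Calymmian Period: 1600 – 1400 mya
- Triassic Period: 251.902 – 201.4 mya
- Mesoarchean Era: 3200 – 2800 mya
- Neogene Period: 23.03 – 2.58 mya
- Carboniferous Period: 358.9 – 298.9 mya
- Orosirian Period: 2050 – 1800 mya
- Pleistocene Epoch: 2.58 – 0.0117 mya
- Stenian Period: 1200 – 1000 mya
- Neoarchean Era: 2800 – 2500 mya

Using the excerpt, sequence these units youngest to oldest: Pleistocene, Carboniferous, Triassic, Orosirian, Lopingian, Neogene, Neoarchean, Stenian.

Pleistocene, Neogene, Triassic, Lopingian, Carboniferous, Stenian, Orosirian, Neoarchean

Sorting by start age (ascending Ma, since larger Ma = older): Pleistocene start 2.58, Neogene start 23.03, Triassic start 251.902, Lopingian start 259.51, Carboniferous start 358.9, Stenian start 1200, Orosirian start 2050, Neoarchean start 2800.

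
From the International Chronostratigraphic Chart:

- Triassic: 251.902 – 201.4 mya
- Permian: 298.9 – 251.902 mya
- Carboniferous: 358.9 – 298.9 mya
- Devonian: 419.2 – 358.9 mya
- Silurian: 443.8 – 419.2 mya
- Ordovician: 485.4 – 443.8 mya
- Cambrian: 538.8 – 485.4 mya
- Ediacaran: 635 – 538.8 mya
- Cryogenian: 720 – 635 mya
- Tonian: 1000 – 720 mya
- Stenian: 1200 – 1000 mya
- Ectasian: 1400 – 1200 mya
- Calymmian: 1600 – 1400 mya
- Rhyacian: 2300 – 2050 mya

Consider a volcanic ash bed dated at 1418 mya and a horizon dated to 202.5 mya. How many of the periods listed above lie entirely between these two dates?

1418 Ma sits inside the Calymmian (1600–1400) and 202.5 Ma inside the Triassic (251.902–201.4); neither of those is wholly between the two dates.
The listed periods lying completely between them are Ectasian, Stenian, Tonian, Cryogenian, Ediacaran, Cambrian, Ordovician, Silurian, Devonian, Carboniferous, Permian — 11 in all.

11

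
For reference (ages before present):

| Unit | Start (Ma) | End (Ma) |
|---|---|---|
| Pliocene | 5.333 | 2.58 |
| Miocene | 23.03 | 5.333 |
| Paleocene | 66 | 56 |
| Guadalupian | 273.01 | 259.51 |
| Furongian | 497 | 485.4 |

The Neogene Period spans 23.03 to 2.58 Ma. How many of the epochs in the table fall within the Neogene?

Epochs inside 23.03–2.58 Ma: Miocene, Pliocene — 2 in total.

2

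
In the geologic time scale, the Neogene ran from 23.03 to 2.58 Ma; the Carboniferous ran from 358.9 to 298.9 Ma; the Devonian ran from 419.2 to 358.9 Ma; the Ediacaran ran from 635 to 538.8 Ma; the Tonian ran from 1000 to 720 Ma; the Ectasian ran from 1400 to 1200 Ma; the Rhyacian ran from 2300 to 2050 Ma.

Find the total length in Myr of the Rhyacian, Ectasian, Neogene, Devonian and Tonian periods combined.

810.75 million years

Each duration: Rhyacian = 250; Ectasian = 200; Neogene = 20.45; Devonian = 60.3; Tonian = 280.
Sum: 250 + 200 + 20.45 + 60.3 + 280 = 810.75 Myr.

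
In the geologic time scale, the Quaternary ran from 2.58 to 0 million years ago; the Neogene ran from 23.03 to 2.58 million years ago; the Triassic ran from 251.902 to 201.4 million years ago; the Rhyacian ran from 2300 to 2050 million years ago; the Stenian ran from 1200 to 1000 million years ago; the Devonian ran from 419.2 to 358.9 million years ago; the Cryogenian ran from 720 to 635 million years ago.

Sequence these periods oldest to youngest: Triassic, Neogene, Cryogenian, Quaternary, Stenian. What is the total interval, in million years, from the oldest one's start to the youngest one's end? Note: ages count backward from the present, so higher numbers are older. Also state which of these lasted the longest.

Start ages (Ma): Stenian 1200, Cryogenian 720, Triassic 251.902, Neogene 23.03, Quaternary 2.58.
Ordered oldest to youngest: Stenian, Cryogenian, Triassic, Neogene, Quaternary.
Span = 1200 − 0 = 1200 Myr.
Durations: Triassic 50.502, Quaternary 2.58, Cryogenian 85, Neogene 20.45, Stenian 200 → longest is Stenian (200 Myr).

Stenian → Cryogenian → Triassic → Neogene → Quaternary; total span 1200 Myr; longest is Stenian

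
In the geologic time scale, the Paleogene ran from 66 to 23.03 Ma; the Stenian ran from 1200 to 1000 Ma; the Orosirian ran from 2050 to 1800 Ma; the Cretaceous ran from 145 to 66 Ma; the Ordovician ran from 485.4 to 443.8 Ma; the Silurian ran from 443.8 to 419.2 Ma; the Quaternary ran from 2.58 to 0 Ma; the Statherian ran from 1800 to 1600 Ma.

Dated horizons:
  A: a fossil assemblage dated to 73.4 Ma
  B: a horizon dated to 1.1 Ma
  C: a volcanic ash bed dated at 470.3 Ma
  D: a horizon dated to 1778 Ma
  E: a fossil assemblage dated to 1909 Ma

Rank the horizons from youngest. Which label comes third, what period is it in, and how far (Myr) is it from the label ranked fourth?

C, in the Ordovician; 1307.7 million years to D

Sorted youngest-first by Ma: B (1.1), A (73.4), C (470.3), D (1778), E (1909).
The third youngest is C at 470.3 Ma, which lies in 485.4–443.8 Ma: the Ordovician.
The fourth youngest is D at 1778 Ma; separation = |470.3 − 1778| = 1307.7 Myr.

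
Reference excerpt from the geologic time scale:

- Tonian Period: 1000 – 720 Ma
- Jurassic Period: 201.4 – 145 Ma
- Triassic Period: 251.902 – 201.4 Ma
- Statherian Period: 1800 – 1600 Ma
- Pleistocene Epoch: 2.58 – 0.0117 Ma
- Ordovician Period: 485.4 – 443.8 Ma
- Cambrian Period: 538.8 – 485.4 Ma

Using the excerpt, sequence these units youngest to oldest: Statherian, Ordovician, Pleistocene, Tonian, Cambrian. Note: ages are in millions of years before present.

Sorting by start age (ascending Ma, since larger Ma = older): Pleistocene began 2.58, Ordovician began 485.4, Cambrian began 538.8, Tonian began 1000, Statherian began 1800.

Pleistocene → Ordovician → Cambrian → Tonian → Statherian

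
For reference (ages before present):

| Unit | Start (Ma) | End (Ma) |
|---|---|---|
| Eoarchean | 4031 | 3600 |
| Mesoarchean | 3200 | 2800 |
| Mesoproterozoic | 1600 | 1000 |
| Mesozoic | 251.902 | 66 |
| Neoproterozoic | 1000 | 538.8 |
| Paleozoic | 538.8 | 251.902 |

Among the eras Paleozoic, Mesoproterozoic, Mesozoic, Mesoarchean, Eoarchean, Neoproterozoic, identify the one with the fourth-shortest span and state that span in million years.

Eoarchean, 431 million years

Start − end for each: Paleozoic 538.8 − 251.902 = 286.898; Mesoproterozoic 1600 − 1000 = 600; Mesozoic 251.902 − 66 = 185.902; Mesoarchean 3200 − 2800 = 400; Eoarchean 4031 − 3600 = 431; Neoproterozoic 1000 − 538.8 = 461.2.
Ranking these from shortest: Mesozoic < Paleozoic < Mesoarchean < Eoarchean < Neoproterozoic < Mesoproterozoic.
Position 4 in that ranking is Eoarchean, which lasted 431 Myr.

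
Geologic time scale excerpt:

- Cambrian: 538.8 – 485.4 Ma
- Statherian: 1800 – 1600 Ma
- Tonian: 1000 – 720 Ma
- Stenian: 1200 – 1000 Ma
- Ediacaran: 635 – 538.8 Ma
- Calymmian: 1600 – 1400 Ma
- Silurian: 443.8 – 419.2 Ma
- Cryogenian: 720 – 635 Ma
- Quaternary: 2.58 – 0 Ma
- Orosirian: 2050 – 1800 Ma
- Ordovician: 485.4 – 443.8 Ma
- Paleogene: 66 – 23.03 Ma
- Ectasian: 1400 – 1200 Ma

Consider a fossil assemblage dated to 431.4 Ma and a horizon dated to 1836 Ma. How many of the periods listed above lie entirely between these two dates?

9

The older date is 1836 Ma and the younger is 431.4 Ma.
Periods with start < 1836 and end > 431.4 Ma: Statherian (1800–1600), Calymmian (1600–1400), Ectasian (1400–1200), Stenian (1200–1000), Tonian (1000–720), Cryogenian (720–635), Ediacaran (635–538.8), Cambrian (538.8–485.4), Ordovician (485.4–443.8).
That is 9 complete periods.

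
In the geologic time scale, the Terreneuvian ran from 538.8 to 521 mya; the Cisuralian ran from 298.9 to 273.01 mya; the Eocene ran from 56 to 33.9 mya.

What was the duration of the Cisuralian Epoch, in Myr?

298.9 − 273.01 = 25.89 million years.

25.89 million years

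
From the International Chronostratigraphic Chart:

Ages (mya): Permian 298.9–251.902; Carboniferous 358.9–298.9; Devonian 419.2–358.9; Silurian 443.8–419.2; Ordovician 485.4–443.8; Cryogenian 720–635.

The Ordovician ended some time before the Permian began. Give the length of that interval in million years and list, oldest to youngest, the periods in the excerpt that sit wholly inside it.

The Ordovician closes at 443.8 Ma and the Permian opens at 298.9 Ma, so the interval is 443.8 − 298.9 = 144.9 Myr.
A period fits inside if it starts at or after 443.8 Ma and ends at or before 298.9 Ma; oldest first that gives Silurian, Devonian, Carboniferous.

144.9 million years; Silurian, Devonian, Carboniferous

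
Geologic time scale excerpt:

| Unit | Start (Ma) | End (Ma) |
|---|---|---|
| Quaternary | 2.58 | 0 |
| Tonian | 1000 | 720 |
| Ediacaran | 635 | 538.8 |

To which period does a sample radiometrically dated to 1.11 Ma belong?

1.11 Ma lies between 2.58 and 0 Ma, so it falls in the Quaternary.

Quaternary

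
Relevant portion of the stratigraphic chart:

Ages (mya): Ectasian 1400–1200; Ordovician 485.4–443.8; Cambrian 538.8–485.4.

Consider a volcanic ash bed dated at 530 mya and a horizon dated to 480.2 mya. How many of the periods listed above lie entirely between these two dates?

Checking each listed span, none has both start < 530 Ma and end > 480.2 Ma — every period straddles one of the two dates or lies outside them — so the count is 0.

0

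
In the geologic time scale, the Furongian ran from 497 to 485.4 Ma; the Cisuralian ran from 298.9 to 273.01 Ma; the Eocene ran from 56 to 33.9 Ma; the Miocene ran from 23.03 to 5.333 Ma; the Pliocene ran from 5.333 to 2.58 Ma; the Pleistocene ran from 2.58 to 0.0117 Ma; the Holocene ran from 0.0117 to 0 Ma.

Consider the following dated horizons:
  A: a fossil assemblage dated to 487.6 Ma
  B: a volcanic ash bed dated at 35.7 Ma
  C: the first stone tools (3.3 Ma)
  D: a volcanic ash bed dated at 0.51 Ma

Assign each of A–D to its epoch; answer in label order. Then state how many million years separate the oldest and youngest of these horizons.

A — Furongian; B — Eocene; C — Pliocene; D — Pleistocene; span 487.09 million years

A: 487.6 Ma lies in 497–485.4 Ma, so Furongian.
B: 35.7 Ma lies in 56–33.9 Ma, so Eocene.
C: 3.3 Ma lies in 5.333–2.58 Ma, so Pliocene.
D: 0.51 Ma lies in 2.58–0.0117 Ma, so Pleistocene.
Oldest = 487.6 Ma, youngest = 0.51 Ma → span 487.09 Myr.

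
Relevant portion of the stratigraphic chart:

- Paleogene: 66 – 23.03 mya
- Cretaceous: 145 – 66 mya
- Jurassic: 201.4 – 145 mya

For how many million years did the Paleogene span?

42.97 million years

66 − 23.03 = 42.97 million years.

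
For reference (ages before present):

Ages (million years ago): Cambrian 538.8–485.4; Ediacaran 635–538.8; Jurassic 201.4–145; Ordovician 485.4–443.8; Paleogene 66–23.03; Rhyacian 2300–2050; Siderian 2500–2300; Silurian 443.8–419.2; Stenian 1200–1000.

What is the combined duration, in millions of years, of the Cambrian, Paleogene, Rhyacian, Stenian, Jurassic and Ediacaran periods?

Duration is start − end for each: (538.8 − 485.4) + (66 − 23.03) + (2300 − 2050) + (1200 − 1000) + (201.4 − 145) + (635 − 538.8).
That is 53.4 + 42.97 + 250 + 200 + 56.4 + 96.2, which totals 698.97 million years.

698.97 million years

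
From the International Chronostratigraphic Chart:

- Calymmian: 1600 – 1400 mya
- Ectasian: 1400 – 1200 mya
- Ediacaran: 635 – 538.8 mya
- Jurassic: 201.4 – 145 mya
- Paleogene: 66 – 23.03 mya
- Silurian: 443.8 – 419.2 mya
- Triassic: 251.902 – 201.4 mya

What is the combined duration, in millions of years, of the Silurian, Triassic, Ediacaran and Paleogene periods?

Each duration: Silurian = 24.6; Triassic = 50.502; Ediacaran = 96.2; Paleogene = 42.97.
Sum: 24.6 + 50.502 + 96.2 + 42.97 = 214.272 Myr.

214.272 million years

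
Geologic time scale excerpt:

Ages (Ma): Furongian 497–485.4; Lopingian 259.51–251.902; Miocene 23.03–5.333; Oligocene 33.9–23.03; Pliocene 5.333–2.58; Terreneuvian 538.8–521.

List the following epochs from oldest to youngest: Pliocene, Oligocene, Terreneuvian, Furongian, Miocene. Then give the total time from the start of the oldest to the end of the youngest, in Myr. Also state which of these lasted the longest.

Terreneuvian → Furongian → Oligocene → Miocene → Pliocene; total span 536.22 Myr; longest is Terreneuvian

Start ages (Ma): Terreneuvian 538.8, Furongian 497, Oligocene 33.9, Miocene 23.03, Pliocene 5.333.
Ordered oldest to youngest: Terreneuvian, Furongian, Oligocene, Miocene, Pliocene.
Span = 538.8 − 2.58 = 536.22 Myr.
Durations: Oligocene 10.87, Pliocene 2.753, Miocene 17.697, Furongian 11.6, Terreneuvian 17.8 → longest is Terreneuvian (17.8 Myr).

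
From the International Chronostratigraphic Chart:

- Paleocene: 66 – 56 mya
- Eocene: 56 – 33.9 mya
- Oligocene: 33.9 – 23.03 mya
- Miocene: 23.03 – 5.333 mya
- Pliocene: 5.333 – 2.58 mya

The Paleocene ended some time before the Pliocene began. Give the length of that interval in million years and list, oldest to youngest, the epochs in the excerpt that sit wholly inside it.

50.667 million years; Eocene, Oligocene, Miocene

End of Paleocene = 56 Ma; start of Pliocene = 5.333 Ma.
Gap = 56 − 5.333 = 50.667 Myr.
Epochs wholly inside 56–5.333 Ma: Eocene (56–33.9), Oligocene (33.9–23.03), Miocene (23.03–5.333).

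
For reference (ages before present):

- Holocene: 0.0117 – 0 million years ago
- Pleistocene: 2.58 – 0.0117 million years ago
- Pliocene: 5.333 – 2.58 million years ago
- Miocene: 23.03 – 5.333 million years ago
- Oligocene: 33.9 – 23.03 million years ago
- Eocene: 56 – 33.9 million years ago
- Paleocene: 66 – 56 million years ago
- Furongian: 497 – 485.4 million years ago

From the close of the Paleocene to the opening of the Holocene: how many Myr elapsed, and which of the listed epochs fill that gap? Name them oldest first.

End of Paleocene = 56 Ma; start of Holocene = 0.0117 Ma.
Gap = 56 − 0.0117 = 55.9883 Myr.
Epochs wholly inside 56–0.0117 Ma: Eocene (56–33.9), Oligocene (33.9–23.03), Miocene (23.03–5.333), Pliocene (5.333–2.58), Pleistocene (2.58–0.0117).

55.9883 million years; Eocene, Oligocene, Miocene, Pliocene, Pleistocene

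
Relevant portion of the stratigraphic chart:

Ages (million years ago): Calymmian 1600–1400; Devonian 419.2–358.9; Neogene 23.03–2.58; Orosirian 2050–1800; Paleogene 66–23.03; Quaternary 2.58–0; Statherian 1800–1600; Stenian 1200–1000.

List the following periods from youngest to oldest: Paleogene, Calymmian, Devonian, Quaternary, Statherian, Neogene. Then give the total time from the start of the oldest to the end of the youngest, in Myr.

Start ages (Ma): Statherian 1800, Calymmian 1600, Devonian 419.2, Paleogene 66, Neogene 23.03, Quaternary 2.58.
Ordered youngest to oldest: Quaternary, Neogene, Paleogene, Devonian, Calymmian, Statherian.
Span = 1800 − 0 = 1800 Myr.

Quaternary → Neogene → Paleogene → Devonian → Calymmian → Statherian; total span 1800 Myr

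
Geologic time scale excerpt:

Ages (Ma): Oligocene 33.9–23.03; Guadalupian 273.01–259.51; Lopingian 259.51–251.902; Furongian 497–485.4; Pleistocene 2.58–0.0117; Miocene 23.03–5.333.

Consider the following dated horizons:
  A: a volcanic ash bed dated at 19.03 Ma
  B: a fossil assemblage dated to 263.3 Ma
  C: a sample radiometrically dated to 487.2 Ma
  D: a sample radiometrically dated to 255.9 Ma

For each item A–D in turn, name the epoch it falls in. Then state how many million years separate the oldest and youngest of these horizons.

A — Miocene; B — Guadalupian; C — Furongian; D — Lopingian; span 468.17 million years

Match each age against the start–end ranges in the excerpt: A = 19.03 Ma → Miocene (23.03–5.333); B = 263.3 Ma → Guadalupian (273.01–259.51); C = 487.2 Ma → Furongian (497–485.4); D = 255.9 Ma → Lopingian (259.51–251.902).
The largest age is 487.2 Ma and the smallest is 19.03 Ma; their difference is 468.17 Myr.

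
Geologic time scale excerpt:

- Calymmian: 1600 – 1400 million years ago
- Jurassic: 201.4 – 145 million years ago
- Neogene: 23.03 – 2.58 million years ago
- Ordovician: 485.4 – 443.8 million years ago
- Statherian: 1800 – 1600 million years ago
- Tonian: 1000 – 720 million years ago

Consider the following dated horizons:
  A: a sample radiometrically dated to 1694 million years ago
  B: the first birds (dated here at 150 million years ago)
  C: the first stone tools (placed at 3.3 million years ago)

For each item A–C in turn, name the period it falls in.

A — Statherian; B — Jurassic; C — Neogene

Match each age against the start–end ranges in the excerpt: A = 1694 Ma → Statherian (1800–1600); B = 150 Ma → Jurassic (201.4–145); C = 3.3 Ma → Neogene (23.03–2.58).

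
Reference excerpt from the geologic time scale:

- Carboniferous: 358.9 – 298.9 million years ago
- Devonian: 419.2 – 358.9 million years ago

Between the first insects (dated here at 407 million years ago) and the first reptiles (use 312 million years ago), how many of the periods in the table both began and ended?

0

The older date is 407 Ma and the younger is 312 Ma.
No period both begins after 407 Ma and ends before 312 Ma, so the count is 0.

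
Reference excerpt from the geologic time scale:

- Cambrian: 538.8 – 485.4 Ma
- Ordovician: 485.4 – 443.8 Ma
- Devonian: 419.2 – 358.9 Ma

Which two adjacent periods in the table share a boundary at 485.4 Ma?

Cambrian and Ordovician

The Cambrian ends at 485.4 Ma and the Ordovician begins at 485.4 Ma, so they share that boundary.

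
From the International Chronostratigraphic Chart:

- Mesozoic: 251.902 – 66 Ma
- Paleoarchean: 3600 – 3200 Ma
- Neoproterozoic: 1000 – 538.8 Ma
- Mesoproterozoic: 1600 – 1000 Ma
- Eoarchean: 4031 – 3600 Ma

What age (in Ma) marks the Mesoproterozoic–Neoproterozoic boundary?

1000 Ma

The Mesoproterozoic ends and the Neoproterozoic begins at 1000 Ma.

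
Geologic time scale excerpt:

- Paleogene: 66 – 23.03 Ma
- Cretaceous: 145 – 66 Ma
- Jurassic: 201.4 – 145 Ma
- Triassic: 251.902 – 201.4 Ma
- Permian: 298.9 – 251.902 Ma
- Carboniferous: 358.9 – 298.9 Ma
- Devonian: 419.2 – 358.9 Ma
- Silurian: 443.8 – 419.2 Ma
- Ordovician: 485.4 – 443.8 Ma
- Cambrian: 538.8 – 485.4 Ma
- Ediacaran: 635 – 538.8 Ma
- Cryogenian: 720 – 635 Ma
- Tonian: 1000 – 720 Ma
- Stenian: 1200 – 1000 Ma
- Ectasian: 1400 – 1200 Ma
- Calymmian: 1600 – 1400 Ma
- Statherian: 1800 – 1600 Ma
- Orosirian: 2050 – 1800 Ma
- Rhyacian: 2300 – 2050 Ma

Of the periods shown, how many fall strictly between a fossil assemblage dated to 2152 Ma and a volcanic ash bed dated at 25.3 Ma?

2152 Ma sits inside the Rhyacian (2300–2050) and 25.3 Ma inside the Paleogene (66–23.03); neither of those is wholly between the two dates.
The listed periods lying completely between them are Orosirian, Statherian, Calymmian, Ectasian, Stenian, Tonian, Cryogenian, Ediacaran, Cambrian, Ordovician, Silurian, Devonian, Carboniferous, Permian, Triassic, Jurassic, Cretaceous — 17 in all.

17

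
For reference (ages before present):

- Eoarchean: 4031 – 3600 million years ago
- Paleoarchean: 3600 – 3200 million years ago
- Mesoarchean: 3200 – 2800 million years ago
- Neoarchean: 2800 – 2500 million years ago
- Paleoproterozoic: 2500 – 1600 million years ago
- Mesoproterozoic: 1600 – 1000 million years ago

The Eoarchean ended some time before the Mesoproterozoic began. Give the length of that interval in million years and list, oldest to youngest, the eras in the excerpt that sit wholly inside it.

2000 million years; Paleoarchean, Mesoarchean, Neoarchean, Paleoproterozoic

End of Eoarchean = 3600 Ma; start of Mesoproterozoic = 1600 Ma.
Gap = 3600 − 1600 = 2000 Myr.
Eras wholly inside 3600–1600 Ma: Paleoarchean (3600–3200), Mesoarchean (3200–2800), Neoarchean (2800–2500), Paleoproterozoic (2500–1600).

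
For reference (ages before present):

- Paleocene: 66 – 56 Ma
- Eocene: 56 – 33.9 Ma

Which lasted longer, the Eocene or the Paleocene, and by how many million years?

Eocene: 56 − 33.9 = 22.1 Myr.
Paleocene: 66 − 56 = 10 Myr.
Difference: 22.1 − 10 = 12.1 Myr, so the Eocene was longer.

Eocene, by 12.1 million years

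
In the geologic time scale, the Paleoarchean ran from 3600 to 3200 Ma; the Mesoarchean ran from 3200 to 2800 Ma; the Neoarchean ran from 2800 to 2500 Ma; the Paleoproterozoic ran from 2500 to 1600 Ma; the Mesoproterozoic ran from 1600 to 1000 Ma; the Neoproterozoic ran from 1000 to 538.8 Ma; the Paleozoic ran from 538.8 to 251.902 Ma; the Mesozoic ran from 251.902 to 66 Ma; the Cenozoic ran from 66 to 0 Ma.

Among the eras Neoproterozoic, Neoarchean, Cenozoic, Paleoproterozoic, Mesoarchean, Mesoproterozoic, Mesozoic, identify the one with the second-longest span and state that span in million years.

Mesoproterozoic, 600 million years

Durations: Neoproterozoic 461.2; Neoarchean 300; Cenozoic 66; Paleoproterozoic 900; Mesoarchean 400; Mesoproterozoic 600; Mesozoic 185.902 Myr.
Sorted longest-first: Paleoproterozoic (900), Mesoproterozoic (600), Neoproterozoic (461.2), Mesoarchean (400), Neoarchean (300), Mesozoic (185.902), Cenozoic (66).
The second longest is Mesoproterozoic at 600 Myr.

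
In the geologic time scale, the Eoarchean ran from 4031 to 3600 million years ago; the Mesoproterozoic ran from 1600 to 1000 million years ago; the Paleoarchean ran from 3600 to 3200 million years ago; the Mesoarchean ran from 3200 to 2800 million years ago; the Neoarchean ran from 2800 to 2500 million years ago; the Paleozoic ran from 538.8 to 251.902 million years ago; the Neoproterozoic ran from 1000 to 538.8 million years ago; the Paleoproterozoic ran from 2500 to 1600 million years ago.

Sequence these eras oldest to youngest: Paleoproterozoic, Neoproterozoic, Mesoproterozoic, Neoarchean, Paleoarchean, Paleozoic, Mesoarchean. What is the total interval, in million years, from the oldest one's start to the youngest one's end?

Start ages (Ma): Paleoarchean 3600, Mesoarchean 3200, Neoarchean 2800, Paleoproterozoic 2500, Mesoproterozoic 1600, Neoproterozoic 1000, Paleozoic 538.8.
Ordered oldest to youngest: Paleoarchean, Mesoarchean, Neoarchean, Paleoproterozoic, Mesoproterozoic, Neoproterozoic, Paleozoic.
Span = 3600 − 251.902 = 3348.098 Myr.

Paleoarchean, Mesoarchean, Neoarchean, Paleoproterozoic, Mesoproterozoic, Neoproterozoic, Paleozoic; total span 3348.098 Myr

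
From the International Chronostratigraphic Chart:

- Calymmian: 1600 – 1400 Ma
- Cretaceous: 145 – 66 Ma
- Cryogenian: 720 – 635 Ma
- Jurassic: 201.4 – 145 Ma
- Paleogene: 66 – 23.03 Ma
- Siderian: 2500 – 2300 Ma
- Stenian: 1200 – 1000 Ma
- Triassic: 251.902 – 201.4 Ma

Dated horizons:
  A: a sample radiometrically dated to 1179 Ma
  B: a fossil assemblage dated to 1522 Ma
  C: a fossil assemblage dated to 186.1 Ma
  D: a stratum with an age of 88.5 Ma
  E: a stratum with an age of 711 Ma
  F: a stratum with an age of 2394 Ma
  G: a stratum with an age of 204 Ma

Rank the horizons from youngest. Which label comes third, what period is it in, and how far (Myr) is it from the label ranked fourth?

G, in the Triassic; 507 million years to E

Smaller Ma means younger, so youngest first: D 88.5 < C 186.1 < G 204 < E 711 < A 1179 < B 1522 < F 2394.
Counting 3 along gives G (204 Ma); the excerpt puts that inside the Triassic, 251.902–201.4 Ma.
Next in line is E (711 Ma), and 711 − 204 = 507 Myr.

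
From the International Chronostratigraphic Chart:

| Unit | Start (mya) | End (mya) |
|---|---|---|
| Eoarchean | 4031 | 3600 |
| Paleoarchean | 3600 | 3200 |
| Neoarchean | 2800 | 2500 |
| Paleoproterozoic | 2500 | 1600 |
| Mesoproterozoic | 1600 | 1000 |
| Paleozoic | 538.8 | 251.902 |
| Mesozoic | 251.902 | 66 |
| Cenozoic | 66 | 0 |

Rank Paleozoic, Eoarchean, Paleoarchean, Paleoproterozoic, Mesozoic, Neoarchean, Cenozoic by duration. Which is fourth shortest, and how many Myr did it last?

Durations: Paleozoic 286.898; Eoarchean 431; Paleoarchean 400; Paleoproterozoic 900; Mesozoic 185.902; Neoarchean 300; Cenozoic 66 Myr.
Sorted shortest-first: Cenozoic (66), Mesozoic (185.902), Paleozoic (286.898), Neoarchean (300), Paleoarchean (400), Eoarchean (431), Paleoproterozoic (900).
The fourth shortest is Neoarchean at 300 Myr.

Neoarchean, 300 million years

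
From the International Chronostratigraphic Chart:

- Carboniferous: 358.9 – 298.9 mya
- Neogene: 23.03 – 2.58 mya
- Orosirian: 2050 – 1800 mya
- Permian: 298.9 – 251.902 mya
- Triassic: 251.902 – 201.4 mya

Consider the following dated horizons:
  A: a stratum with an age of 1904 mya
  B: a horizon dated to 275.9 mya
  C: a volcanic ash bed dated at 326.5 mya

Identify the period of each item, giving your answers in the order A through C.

A — Orosirian; B — Permian; C — Carboniferous

Match each age against the start–end ranges in the excerpt: A = 1904 Ma → Orosirian (2050–1800); B = 275.9 Ma → Permian (298.9–251.902); C = 326.5 Ma → Carboniferous (358.9–298.9).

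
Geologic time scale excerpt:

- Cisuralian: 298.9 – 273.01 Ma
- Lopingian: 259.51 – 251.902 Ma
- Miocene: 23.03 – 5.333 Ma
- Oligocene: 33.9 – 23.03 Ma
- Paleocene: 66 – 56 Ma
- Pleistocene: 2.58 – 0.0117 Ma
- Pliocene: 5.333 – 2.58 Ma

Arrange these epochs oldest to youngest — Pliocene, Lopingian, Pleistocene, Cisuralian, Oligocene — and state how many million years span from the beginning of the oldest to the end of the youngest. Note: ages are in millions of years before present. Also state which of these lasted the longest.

Start ages (Ma): Cisuralian 298.9, Lopingian 259.51, Oligocene 33.9, Pliocene 5.333, Pleistocene 2.58.
Ordered oldest to youngest: Cisuralian, Lopingian, Oligocene, Pliocene, Pleistocene.
Span = 298.9 − 0.0117 = 298.8883 Myr.
Durations: Oligocene 10.87, Pleistocene 2.5683, Cisuralian 25.89, Lopingian 7.608, Pliocene 2.753 → longest is Cisuralian (25.89 Myr).

Cisuralian, Lopingian, Oligocene, Pliocene, Pleistocene; total span 298.8883 Myr; longest is Cisuralian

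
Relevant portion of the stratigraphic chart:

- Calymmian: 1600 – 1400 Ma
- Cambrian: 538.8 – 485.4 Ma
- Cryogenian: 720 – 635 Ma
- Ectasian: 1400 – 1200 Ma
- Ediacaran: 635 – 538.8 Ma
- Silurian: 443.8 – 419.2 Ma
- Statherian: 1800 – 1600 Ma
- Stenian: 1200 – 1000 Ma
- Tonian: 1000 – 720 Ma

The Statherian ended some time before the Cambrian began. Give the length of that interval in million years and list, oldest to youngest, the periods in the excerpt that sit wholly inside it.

1061.2 million years; Calymmian, Ectasian, Stenian, Tonian, Cryogenian, Ediacaran

The Statherian closes at 1600 Ma and the Cambrian opens at 538.8 Ma, so the interval is 1600 − 538.8 = 1061.2 Myr.
A period fits inside if it starts at or after 1600 Ma and ends at or before 538.8 Ma; oldest first that gives Calymmian, Ectasian, Stenian, Tonian, Cryogenian, Ediacaran.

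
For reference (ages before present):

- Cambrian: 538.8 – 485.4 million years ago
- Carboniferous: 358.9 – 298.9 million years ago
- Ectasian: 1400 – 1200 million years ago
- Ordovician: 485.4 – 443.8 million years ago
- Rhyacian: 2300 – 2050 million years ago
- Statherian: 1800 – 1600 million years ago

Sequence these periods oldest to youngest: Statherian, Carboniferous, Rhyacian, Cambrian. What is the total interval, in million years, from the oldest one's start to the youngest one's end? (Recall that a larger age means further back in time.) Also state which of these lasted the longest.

Start ages (Ma): Rhyacian 2300, Statherian 1800, Cambrian 538.8, Carboniferous 358.9.
Ordered oldest to youngest: Rhyacian, Statherian, Cambrian, Carboniferous.
Span = 2300 − 298.9 = 2001.1 Myr.
Durations: Rhyacian 250, Carboniferous 60, Statherian 200, Cambrian 53.4 → longest is Rhyacian (250 Myr).

Rhyacian, Statherian, Cambrian, Carboniferous; total span 2001.1 Myr; longest is Rhyacian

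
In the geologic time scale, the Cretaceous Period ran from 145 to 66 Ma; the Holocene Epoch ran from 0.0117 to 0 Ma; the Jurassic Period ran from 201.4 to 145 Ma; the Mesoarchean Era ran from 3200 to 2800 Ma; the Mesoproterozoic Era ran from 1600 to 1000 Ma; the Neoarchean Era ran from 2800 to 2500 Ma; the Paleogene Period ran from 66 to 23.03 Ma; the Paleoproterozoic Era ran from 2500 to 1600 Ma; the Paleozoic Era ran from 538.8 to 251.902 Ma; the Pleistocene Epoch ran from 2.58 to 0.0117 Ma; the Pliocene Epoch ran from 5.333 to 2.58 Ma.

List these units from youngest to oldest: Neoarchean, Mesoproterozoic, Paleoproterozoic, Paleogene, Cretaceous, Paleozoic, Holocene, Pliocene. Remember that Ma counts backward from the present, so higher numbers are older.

Sorting by start age (ascending Ma, since larger Ma = older): Holocene start 0.0117, Pliocene start 5.333, Paleogene start 66, Cretaceous start 145, Paleozoic start 538.8, Mesoproterozoic start 1600, Paleoproterozoic start 2500, Neoarchean start 2800.

Holocene, Pliocene, Paleogene, Cretaceous, Paleozoic, Mesoproterozoic, Paleoproterozoic, Neoarchean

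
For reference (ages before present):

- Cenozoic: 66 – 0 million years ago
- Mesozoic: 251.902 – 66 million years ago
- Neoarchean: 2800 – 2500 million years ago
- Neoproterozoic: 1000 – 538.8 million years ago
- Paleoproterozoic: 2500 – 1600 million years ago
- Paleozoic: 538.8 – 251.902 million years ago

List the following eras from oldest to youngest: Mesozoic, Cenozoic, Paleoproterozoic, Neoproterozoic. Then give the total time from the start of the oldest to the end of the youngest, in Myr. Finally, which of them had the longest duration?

From the excerpt: Mesozoic 251.902–66; Cenozoic 66–0; Paleoproterozoic 2500–1600; Neoproterozoic 1000–538.8 (Ma).
Larger Ma is earlier, so the oldest is Paleoproterozoic and the youngest is Cenozoic; oldest to youngest: Paleoproterozoic, Neoproterozoic, Mesozoic, Cenozoic.
Oldest start 2500 minus youngest end 0 gives 2500 Myr overall.
Individual lengths (start − end): Mesozoic 185.902; Paleoproterozoic 900; Neoproterozoic 461.2; Cenozoic 66. The largest is Paleoproterozoic at 900 Myr.

Paleoproterozoic → Neoproterozoic → Mesozoic → Cenozoic; total span 2500 Myr; longest is Paleoproterozoic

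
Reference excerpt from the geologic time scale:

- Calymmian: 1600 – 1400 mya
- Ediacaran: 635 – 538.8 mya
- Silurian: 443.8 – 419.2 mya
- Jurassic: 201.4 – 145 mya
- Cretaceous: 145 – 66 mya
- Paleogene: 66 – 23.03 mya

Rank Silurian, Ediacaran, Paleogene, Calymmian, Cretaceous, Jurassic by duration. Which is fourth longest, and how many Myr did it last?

Jurassic, 56.4 million years

Durations: Silurian 24.6; Ediacaran 96.2; Paleogene 42.97; Calymmian 200; Cretaceous 79; Jurassic 56.4 Myr.
Sorted longest-first: Calymmian (200), Ediacaran (96.2), Cretaceous (79), Jurassic (56.4), Paleogene (42.97), Silurian (24.6).
The fourth longest is Jurassic at 56.4 Myr.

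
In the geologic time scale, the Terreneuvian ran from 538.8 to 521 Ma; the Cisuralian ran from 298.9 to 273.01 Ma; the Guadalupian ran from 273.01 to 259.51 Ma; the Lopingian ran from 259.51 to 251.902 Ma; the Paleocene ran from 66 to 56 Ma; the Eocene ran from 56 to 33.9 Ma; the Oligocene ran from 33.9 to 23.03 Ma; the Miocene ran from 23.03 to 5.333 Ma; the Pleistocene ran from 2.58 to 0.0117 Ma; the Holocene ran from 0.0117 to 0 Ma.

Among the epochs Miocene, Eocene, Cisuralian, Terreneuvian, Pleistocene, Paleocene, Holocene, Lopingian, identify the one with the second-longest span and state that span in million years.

Eocene, 22.1 million years

Start − end for each: Miocene 23.03 − 5.333 = 17.697; Eocene 56 − 33.9 = 22.1; Cisuralian 298.9 − 273.01 = 25.89; Terreneuvian 538.8 − 521 = 17.8; Pleistocene 2.58 − 0.0117 = 2.5683; Paleocene 66 − 56 = 10; Holocene 0.0117 − 0 = 0.0117; Lopingian 259.51 − 251.902 = 7.608.
Ranking these from longest: Cisuralian > Eocene > Terreneuvian > Miocene > Paleocene > Lopingian > Pleistocene > Holocene.
Position 2 in that ranking is Eocene, which lasted 22.1 Myr.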